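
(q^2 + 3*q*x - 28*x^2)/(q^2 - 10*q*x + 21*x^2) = (q^2 + 3*q*x - 28*x^2)/(q^2 - 10*q*x + 21*x^2)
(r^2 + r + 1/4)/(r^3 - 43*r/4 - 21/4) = (2*r + 1)/(2*r^2 - r - 21)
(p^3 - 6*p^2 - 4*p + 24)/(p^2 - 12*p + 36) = (p^2 - 4)/(p - 6)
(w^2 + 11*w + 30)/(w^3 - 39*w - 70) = (w + 6)/(w^2 - 5*w - 14)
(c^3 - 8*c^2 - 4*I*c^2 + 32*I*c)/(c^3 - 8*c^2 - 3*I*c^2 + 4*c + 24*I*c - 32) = c/(c + I)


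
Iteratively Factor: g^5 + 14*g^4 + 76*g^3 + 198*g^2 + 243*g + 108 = (g + 4)*(g^4 + 10*g^3 + 36*g^2 + 54*g + 27) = (g + 3)*(g + 4)*(g^3 + 7*g^2 + 15*g + 9) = (g + 3)^2*(g + 4)*(g^2 + 4*g + 3) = (g + 3)^3*(g + 4)*(g + 1)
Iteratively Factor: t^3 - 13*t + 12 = (t - 3)*(t^2 + 3*t - 4) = (t - 3)*(t - 1)*(t + 4)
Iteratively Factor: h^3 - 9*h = (h)*(h^2 - 9) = h*(h + 3)*(h - 3)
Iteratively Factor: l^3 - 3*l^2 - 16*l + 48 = (l + 4)*(l^2 - 7*l + 12) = (l - 3)*(l + 4)*(l - 4)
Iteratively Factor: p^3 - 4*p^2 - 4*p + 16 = (p + 2)*(p^2 - 6*p + 8) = (p - 4)*(p + 2)*(p - 2)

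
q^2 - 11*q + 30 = (q - 6)*(q - 5)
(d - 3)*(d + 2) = d^2 - d - 6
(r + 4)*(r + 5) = r^2 + 9*r + 20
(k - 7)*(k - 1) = k^2 - 8*k + 7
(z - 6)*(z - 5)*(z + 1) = z^3 - 10*z^2 + 19*z + 30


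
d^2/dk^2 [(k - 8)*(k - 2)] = 2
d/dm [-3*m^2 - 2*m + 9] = -6*m - 2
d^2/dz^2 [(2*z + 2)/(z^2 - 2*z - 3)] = 4/(z^3 - 9*z^2 + 27*z - 27)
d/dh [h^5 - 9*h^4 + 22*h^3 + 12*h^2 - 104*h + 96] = 5*h^4 - 36*h^3 + 66*h^2 + 24*h - 104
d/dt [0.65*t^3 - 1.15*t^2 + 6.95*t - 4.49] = 1.95*t^2 - 2.3*t + 6.95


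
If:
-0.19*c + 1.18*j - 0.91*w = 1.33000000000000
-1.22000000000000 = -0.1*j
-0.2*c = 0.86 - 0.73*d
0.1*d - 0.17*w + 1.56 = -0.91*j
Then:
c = -164.39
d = -43.86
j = 12.20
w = 48.68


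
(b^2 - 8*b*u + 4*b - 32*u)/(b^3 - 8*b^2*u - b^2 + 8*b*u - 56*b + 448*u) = (b + 4)/(b^2 - b - 56)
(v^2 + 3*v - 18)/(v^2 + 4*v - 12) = (v - 3)/(v - 2)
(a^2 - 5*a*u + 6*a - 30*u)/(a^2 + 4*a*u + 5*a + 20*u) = (a^2 - 5*a*u + 6*a - 30*u)/(a^2 + 4*a*u + 5*a + 20*u)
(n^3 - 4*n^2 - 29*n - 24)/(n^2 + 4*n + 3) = n - 8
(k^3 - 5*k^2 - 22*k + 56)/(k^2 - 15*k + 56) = (k^2 + 2*k - 8)/(k - 8)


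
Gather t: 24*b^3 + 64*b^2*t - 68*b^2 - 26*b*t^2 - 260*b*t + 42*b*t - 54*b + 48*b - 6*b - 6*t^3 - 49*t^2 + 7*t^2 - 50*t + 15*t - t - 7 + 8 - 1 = 24*b^3 - 68*b^2 - 12*b - 6*t^3 + t^2*(-26*b - 42) + t*(64*b^2 - 218*b - 36)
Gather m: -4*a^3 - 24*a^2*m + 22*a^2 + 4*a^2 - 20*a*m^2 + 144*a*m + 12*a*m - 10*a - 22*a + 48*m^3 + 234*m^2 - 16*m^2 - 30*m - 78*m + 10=-4*a^3 + 26*a^2 - 32*a + 48*m^3 + m^2*(218 - 20*a) + m*(-24*a^2 + 156*a - 108) + 10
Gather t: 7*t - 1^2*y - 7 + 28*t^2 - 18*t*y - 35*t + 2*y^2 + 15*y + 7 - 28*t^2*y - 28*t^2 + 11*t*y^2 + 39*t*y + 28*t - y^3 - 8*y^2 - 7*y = -28*t^2*y + t*(11*y^2 + 21*y) - y^3 - 6*y^2 + 7*y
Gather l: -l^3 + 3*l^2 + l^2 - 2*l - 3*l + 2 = -l^3 + 4*l^2 - 5*l + 2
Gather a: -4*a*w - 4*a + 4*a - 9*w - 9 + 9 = -4*a*w - 9*w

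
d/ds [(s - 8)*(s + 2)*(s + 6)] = 3*s^2 - 52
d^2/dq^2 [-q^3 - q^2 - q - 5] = -6*q - 2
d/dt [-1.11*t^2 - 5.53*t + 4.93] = -2.22*t - 5.53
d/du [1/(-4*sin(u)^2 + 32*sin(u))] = (sin(u) - 4)*cos(u)/(2*(sin(u) - 8)^2*sin(u)^2)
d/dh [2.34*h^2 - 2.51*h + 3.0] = 4.68*h - 2.51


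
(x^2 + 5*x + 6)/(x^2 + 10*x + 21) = (x + 2)/(x + 7)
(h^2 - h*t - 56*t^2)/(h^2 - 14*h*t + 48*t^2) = (-h - 7*t)/(-h + 6*t)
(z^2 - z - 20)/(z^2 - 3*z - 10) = (z + 4)/(z + 2)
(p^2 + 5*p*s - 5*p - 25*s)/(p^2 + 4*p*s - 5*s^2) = (p - 5)/(p - s)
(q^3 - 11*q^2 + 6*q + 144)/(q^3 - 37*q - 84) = (q^2 - 14*q + 48)/(q^2 - 3*q - 28)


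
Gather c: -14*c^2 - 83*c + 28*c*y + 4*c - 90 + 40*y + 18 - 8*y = -14*c^2 + c*(28*y - 79) + 32*y - 72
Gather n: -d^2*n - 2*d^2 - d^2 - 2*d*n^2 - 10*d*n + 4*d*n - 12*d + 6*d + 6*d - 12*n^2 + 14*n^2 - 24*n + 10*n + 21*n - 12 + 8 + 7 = -3*d^2 + n^2*(2 - 2*d) + n*(-d^2 - 6*d + 7) + 3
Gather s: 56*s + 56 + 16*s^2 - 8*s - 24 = 16*s^2 + 48*s + 32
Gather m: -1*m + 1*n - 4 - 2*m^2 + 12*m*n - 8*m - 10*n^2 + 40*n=-2*m^2 + m*(12*n - 9) - 10*n^2 + 41*n - 4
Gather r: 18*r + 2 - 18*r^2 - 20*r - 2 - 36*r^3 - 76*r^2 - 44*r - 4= -36*r^3 - 94*r^2 - 46*r - 4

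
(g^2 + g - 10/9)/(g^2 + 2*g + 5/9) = (3*g - 2)/(3*g + 1)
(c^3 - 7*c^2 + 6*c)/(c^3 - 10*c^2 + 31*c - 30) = c*(c^2 - 7*c + 6)/(c^3 - 10*c^2 + 31*c - 30)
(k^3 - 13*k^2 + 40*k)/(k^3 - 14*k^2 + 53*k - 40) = k/(k - 1)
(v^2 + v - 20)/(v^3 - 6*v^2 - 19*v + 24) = (v^2 + v - 20)/(v^3 - 6*v^2 - 19*v + 24)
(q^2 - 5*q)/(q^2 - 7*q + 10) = q/(q - 2)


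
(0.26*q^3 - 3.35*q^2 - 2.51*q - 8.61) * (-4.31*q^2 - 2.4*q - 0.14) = -1.1206*q^5 + 13.8145*q^4 + 18.8217*q^3 + 43.6021*q^2 + 21.0154*q + 1.2054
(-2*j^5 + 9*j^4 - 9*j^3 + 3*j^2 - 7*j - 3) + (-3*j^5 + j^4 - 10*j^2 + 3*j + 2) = -5*j^5 + 10*j^4 - 9*j^3 - 7*j^2 - 4*j - 1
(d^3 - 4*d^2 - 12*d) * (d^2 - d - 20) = d^5 - 5*d^4 - 28*d^3 + 92*d^2 + 240*d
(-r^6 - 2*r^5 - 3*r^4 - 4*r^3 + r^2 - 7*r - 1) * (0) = 0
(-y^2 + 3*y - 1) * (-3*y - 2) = 3*y^3 - 7*y^2 - 3*y + 2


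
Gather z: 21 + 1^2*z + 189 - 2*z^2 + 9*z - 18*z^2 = -20*z^2 + 10*z + 210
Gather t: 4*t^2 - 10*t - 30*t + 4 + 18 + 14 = 4*t^2 - 40*t + 36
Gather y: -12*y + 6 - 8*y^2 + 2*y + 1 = -8*y^2 - 10*y + 7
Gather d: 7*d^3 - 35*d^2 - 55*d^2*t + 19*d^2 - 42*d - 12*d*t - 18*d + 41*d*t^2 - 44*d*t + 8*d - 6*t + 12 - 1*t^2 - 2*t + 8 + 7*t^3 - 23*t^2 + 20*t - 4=7*d^3 + d^2*(-55*t - 16) + d*(41*t^2 - 56*t - 52) + 7*t^3 - 24*t^2 + 12*t + 16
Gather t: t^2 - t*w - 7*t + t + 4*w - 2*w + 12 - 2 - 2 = t^2 + t*(-w - 6) + 2*w + 8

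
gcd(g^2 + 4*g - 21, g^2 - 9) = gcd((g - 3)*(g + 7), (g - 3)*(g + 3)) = g - 3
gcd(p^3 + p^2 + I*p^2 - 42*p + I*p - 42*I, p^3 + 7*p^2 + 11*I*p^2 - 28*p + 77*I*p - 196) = p + 7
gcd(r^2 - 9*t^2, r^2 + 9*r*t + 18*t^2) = r + 3*t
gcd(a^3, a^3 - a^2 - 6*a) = a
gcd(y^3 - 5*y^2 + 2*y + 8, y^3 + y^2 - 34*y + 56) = y^2 - 6*y + 8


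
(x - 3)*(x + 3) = x^2 - 9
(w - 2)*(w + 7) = w^2 + 5*w - 14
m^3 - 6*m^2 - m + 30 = (m - 5)*(m - 3)*(m + 2)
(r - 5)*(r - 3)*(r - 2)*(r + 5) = r^4 - 5*r^3 - 19*r^2 + 125*r - 150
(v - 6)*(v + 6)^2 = v^3 + 6*v^2 - 36*v - 216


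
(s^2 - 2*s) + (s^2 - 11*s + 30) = 2*s^2 - 13*s + 30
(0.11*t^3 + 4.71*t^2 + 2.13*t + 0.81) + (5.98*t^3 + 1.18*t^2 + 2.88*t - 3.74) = 6.09*t^3 + 5.89*t^2 + 5.01*t - 2.93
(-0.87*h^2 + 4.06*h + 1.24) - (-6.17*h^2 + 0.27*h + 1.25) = 5.3*h^2 + 3.79*h - 0.01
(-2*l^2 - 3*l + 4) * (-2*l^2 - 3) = 4*l^4 + 6*l^3 - 2*l^2 + 9*l - 12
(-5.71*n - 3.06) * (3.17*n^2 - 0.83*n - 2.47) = -18.1007*n^3 - 4.9609*n^2 + 16.6435*n + 7.5582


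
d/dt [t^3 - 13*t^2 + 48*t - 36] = 3*t^2 - 26*t + 48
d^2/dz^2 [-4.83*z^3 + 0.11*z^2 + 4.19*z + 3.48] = 0.22 - 28.98*z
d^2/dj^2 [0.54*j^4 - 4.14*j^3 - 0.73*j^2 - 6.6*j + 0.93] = 6.48*j^2 - 24.84*j - 1.46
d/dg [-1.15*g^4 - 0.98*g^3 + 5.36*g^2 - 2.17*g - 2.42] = -4.6*g^3 - 2.94*g^2 + 10.72*g - 2.17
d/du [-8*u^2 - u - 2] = -16*u - 1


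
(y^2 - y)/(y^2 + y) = (y - 1)/(y + 1)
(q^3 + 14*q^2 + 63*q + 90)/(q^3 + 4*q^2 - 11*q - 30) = (q^2 + 9*q + 18)/(q^2 - q - 6)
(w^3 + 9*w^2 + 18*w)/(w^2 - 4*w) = (w^2 + 9*w + 18)/(w - 4)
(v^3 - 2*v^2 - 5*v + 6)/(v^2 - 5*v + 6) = (v^2 + v - 2)/(v - 2)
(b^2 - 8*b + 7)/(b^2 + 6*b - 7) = (b - 7)/(b + 7)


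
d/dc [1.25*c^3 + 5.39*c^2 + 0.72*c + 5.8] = 3.75*c^2 + 10.78*c + 0.72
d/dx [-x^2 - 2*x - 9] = -2*x - 2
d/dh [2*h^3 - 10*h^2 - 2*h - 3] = 6*h^2 - 20*h - 2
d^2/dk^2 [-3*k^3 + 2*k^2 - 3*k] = 4 - 18*k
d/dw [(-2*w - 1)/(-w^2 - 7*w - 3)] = (2*w^2 + 14*w - (2*w + 1)*(2*w + 7) + 6)/(w^2 + 7*w + 3)^2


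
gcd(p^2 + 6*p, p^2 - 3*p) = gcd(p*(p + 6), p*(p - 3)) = p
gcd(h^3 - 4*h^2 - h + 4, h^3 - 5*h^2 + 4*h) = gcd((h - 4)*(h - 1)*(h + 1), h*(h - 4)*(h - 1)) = h^2 - 5*h + 4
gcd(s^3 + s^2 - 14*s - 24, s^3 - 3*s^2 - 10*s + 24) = s^2 - s - 12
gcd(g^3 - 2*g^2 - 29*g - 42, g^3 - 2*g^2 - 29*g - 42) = g^3 - 2*g^2 - 29*g - 42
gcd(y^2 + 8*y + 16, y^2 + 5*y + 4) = y + 4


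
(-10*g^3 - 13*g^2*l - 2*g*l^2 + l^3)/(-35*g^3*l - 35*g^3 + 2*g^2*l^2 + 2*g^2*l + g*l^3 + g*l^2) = (2*g^2 + 3*g*l + l^2)/(g*(7*g*l + 7*g + l^2 + l))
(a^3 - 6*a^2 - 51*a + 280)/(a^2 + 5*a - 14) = (a^2 - 13*a + 40)/(a - 2)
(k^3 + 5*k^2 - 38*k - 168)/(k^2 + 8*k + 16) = (k^2 + k - 42)/(k + 4)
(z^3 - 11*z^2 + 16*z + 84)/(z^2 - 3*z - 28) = (z^2 - 4*z - 12)/(z + 4)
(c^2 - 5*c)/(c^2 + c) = (c - 5)/(c + 1)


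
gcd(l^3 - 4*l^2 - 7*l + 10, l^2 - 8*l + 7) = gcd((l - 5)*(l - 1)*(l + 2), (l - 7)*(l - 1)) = l - 1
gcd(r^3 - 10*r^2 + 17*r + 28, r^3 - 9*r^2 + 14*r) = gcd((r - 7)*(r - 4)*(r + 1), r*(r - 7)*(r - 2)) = r - 7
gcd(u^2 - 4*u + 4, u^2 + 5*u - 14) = u - 2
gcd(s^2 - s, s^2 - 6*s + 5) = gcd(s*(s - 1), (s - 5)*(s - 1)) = s - 1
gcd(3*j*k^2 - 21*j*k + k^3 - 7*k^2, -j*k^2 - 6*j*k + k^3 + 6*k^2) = k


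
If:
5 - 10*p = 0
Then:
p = 1/2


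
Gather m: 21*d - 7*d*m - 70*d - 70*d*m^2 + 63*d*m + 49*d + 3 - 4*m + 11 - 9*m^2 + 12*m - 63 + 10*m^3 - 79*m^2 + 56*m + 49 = 10*m^3 + m^2*(-70*d - 88) + m*(56*d + 64)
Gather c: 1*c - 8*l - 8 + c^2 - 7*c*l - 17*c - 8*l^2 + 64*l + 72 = c^2 + c*(-7*l - 16) - 8*l^2 + 56*l + 64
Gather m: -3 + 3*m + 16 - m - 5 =2*m + 8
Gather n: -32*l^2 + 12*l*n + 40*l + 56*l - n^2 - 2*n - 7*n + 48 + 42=-32*l^2 + 96*l - n^2 + n*(12*l - 9) + 90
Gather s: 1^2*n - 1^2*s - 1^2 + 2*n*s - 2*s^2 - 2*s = n - 2*s^2 + s*(2*n - 3) - 1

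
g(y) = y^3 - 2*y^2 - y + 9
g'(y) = 3*y^2 - 4*y - 1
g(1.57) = 6.37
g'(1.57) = 0.11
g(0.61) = 7.87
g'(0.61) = -2.32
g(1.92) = 6.79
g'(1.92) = 2.38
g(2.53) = 9.86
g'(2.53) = 8.08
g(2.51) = 9.70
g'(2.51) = 7.86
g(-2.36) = -12.92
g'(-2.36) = 25.15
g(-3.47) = -53.39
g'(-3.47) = 49.00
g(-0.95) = 7.29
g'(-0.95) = 5.51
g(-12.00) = -1995.00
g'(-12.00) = 479.00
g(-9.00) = -873.00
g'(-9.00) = 278.00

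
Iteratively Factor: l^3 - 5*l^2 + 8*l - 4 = (l - 2)*(l^2 - 3*l + 2) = (l - 2)^2*(l - 1)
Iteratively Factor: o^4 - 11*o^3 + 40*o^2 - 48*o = (o - 4)*(o^3 - 7*o^2 + 12*o) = (o - 4)*(o - 3)*(o^2 - 4*o) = o*(o - 4)*(o - 3)*(o - 4)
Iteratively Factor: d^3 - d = (d + 1)*(d^2 - d) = d*(d + 1)*(d - 1)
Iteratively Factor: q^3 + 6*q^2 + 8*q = (q)*(q^2 + 6*q + 8) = q*(q + 4)*(q + 2)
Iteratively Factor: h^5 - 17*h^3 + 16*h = (h - 4)*(h^4 + 4*h^3 - h^2 - 4*h) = (h - 4)*(h + 1)*(h^3 + 3*h^2 - 4*h) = (h - 4)*(h - 1)*(h + 1)*(h^2 + 4*h) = (h - 4)*(h - 1)*(h + 1)*(h + 4)*(h)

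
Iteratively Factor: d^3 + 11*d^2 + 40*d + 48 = (d + 3)*(d^2 + 8*d + 16) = (d + 3)*(d + 4)*(d + 4)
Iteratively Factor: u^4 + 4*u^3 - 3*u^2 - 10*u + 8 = (u - 1)*(u^3 + 5*u^2 + 2*u - 8) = (u - 1)*(u + 2)*(u^2 + 3*u - 4) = (u - 1)^2*(u + 2)*(u + 4)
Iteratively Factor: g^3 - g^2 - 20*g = (g - 5)*(g^2 + 4*g) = (g - 5)*(g + 4)*(g)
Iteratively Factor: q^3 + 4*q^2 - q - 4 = (q + 4)*(q^2 - 1) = (q + 1)*(q + 4)*(q - 1)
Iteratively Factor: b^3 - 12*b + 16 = (b - 2)*(b^2 + 2*b - 8) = (b - 2)^2*(b + 4)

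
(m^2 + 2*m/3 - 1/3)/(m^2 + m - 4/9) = 3*(m + 1)/(3*m + 4)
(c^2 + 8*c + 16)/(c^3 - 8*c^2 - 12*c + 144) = (c + 4)/(c^2 - 12*c + 36)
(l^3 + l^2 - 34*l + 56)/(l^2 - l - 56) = (l^2 - 6*l + 8)/(l - 8)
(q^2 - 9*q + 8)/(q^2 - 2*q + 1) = (q - 8)/(q - 1)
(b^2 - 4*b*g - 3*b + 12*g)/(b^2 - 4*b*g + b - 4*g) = (b - 3)/(b + 1)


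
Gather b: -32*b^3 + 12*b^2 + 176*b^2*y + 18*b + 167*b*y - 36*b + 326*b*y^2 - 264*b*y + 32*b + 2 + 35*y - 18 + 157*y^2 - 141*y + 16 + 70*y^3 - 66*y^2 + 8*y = -32*b^3 + b^2*(176*y + 12) + b*(326*y^2 - 97*y + 14) + 70*y^3 + 91*y^2 - 98*y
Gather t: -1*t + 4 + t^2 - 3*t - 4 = t^2 - 4*t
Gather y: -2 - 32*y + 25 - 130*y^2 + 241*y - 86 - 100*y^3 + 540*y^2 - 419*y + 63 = -100*y^3 + 410*y^2 - 210*y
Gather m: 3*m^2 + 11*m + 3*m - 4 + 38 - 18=3*m^2 + 14*m + 16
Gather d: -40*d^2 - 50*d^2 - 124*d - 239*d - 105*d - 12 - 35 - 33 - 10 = -90*d^2 - 468*d - 90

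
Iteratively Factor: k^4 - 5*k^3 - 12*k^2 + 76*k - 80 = (k - 2)*(k^3 - 3*k^2 - 18*k + 40) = (k - 2)^2*(k^2 - k - 20) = (k - 2)^2*(k + 4)*(k - 5)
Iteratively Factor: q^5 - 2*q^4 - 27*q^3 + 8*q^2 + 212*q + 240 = (q + 3)*(q^4 - 5*q^3 - 12*q^2 + 44*q + 80) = (q + 2)*(q + 3)*(q^3 - 7*q^2 + 2*q + 40) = (q - 5)*(q + 2)*(q + 3)*(q^2 - 2*q - 8) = (q - 5)*(q - 4)*(q + 2)*(q + 3)*(q + 2)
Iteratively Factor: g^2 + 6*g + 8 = (g + 4)*(g + 2)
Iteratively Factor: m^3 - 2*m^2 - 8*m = (m + 2)*(m^2 - 4*m) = (m - 4)*(m + 2)*(m)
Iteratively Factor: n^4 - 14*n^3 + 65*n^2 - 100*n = (n - 4)*(n^3 - 10*n^2 + 25*n) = (n - 5)*(n - 4)*(n^2 - 5*n) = n*(n - 5)*(n - 4)*(n - 5)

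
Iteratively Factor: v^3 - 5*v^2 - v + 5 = (v - 1)*(v^2 - 4*v - 5) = (v - 1)*(v + 1)*(v - 5)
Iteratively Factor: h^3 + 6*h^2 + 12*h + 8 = (h + 2)*(h^2 + 4*h + 4) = (h + 2)^2*(h + 2)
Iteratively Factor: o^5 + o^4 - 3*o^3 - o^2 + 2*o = (o + 1)*(o^4 - 3*o^2 + 2*o) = (o - 1)*(o + 1)*(o^3 + o^2 - 2*o) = (o - 1)*(o + 1)*(o + 2)*(o^2 - o) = o*(o - 1)*(o + 1)*(o + 2)*(o - 1)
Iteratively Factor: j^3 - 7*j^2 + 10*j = (j)*(j^2 - 7*j + 10) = j*(j - 2)*(j - 5)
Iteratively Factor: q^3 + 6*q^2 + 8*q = (q + 4)*(q^2 + 2*q) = (q + 2)*(q + 4)*(q)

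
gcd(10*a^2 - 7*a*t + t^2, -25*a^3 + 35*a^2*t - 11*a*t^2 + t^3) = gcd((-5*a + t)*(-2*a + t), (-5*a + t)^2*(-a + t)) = -5*a + t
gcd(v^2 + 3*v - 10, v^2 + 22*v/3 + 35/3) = v + 5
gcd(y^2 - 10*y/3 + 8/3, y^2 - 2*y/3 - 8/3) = y - 2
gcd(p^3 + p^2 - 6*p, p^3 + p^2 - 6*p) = p^3 + p^2 - 6*p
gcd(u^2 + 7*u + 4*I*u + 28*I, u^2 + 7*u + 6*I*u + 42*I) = u + 7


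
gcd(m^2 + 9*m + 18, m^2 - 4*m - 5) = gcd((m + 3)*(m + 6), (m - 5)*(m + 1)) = 1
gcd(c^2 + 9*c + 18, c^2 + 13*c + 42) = c + 6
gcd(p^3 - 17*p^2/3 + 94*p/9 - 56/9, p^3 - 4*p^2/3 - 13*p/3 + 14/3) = p - 7/3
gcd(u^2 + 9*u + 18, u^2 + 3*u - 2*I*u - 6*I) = u + 3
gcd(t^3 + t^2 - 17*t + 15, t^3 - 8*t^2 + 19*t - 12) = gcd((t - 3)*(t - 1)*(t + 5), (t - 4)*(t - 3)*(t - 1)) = t^2 - 4*t + 3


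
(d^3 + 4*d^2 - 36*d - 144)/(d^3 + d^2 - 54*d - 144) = (d^2 - 2*d - 24)/(d^2 - 5*d - 24)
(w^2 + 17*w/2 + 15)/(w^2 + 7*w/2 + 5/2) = (w + 6)/(w + 1)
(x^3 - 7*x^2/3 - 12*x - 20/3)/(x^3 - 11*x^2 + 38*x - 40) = (3*x^2 + 8*x + 4)/(3*(x^2 - 6*x + 8))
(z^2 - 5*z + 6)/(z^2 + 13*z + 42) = (z^2 - 5*z + 6)/(z^2 + 13*z + 42)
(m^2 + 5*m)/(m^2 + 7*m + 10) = m/(m + 2)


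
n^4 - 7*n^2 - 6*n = n*(n - 3)*(n + 1)*(n + 2)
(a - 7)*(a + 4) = a^2 - 3*a - 28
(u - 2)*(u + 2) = u^2 - 4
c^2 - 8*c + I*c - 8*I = (c - 8)*(c + I)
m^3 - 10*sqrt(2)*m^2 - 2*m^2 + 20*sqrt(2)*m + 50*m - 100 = (m - 2)*(m - 5*sqrt(2))^2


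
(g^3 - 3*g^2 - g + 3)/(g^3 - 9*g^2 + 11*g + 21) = (g - 1)/(g - 7)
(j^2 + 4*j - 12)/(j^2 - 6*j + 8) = (j + 6)/(j - 4)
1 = 1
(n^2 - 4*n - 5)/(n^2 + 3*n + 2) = (n - 5)/(n + 2)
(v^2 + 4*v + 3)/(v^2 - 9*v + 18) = (v^2 + 4*v + 3)/(v^2 - 9*v + 18)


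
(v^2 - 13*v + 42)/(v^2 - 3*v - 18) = (v - 7)/(v + 3)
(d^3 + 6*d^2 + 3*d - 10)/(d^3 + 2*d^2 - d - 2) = (d + 5)/(d + 1)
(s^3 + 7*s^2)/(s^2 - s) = s*(s + 7)/(s - 1)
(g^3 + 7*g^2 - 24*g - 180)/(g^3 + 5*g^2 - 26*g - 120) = (g + 6)/(g + 4)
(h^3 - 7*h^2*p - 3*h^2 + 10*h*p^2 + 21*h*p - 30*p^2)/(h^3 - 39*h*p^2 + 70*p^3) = (h - 3)/(h + 7*p)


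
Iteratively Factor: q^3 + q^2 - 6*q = (q)*(q^2 + q - 6) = q*(q + 3)*(q - 2)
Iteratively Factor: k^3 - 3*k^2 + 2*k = (k - 1)*(k^2 - 2*k) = (k - 2)*(k - 1)*(k)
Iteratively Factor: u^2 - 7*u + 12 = (u - 3)*(u - 4)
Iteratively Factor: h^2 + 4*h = (h + 4)*(h)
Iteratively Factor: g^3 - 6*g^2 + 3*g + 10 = (g - 5)*(g^2 - g - 2) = (g - 5)*(g - 2)*(g + 1)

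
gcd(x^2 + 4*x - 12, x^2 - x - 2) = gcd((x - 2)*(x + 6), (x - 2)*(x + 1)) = x - 2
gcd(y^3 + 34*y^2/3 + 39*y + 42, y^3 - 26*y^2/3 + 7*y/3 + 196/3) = y + 7/3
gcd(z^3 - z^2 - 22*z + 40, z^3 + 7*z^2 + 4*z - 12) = 1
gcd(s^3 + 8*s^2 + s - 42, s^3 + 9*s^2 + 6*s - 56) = s^2 + 5*s - 14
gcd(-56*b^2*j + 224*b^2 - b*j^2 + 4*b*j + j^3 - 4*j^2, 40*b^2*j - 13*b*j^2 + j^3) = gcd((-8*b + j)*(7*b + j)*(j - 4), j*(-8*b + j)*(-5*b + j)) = 8*b - j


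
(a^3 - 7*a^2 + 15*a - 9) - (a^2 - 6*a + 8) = a^3 - 8*a^2 + 21*a - 17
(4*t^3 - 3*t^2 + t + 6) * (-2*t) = -8*t^4 + 6*t^3 - 2*t^2 - 12*t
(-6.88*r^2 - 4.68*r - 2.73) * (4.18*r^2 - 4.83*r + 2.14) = -28.7584*r^4 + 13.668*r^3 - 3.5302*r^2 + 3.1707*r - 5.8422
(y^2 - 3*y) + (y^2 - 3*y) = 2*y^2 - 6*y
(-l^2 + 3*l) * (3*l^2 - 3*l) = -3*l^4 + 12*l^3 - 9*l^2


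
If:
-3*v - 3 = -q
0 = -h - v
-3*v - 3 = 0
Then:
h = 1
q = 0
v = -1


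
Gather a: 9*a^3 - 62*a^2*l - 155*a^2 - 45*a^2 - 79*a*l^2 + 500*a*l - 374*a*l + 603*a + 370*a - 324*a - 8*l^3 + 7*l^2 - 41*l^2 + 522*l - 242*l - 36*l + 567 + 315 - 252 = 9*a^3 + a^2*(-62*l - 200) + a*(-79*l^2 + 126*l + 649) - 8*l^3 - 34*l^2 + 244*l + 630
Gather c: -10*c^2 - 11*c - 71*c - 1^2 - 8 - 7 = -10*c^2 - 82*c - 16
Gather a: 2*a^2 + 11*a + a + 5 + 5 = 2*a^2 + 12*a + 10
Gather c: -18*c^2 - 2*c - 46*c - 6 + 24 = -18*c^2 - 48*c + 18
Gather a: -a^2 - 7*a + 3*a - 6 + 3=-a^2 - 4*a - 3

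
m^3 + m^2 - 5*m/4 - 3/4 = (m - 1)*(m + 1/2)*(m + 3/2)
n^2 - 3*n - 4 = (n - 4)*(n + 1)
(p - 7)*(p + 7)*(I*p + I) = I*p^3 + I*p^2 - 49*I*p - 49*I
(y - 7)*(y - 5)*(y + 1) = y^3 - 11*y^2 + 23*y + 35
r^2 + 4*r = r*(r + 4)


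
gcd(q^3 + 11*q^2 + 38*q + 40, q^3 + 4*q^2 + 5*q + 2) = q + 2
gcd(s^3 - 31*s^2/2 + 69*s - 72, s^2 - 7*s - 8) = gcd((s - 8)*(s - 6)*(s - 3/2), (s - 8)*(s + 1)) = s - 8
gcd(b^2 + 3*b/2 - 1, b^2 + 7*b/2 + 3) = b + 2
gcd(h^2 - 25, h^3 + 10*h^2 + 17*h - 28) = 1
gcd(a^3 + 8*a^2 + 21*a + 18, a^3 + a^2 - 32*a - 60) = a + 2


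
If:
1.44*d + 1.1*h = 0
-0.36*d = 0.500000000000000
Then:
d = -1.39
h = 1.82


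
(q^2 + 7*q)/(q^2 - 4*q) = (q + 7)/(q - 4)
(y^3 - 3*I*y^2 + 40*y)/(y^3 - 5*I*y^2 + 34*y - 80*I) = y/(y - 2*I)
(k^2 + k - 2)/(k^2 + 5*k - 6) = (k + 2)/(k + 6)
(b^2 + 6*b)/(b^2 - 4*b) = (b + 6)/(b - 4)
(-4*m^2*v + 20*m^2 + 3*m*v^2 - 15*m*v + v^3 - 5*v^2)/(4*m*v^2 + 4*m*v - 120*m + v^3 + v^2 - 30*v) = (-m + v)/(v + 6)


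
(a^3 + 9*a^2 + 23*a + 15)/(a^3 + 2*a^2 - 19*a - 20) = (a + 3)/(a - 4)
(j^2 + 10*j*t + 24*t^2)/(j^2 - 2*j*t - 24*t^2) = (-j - 6*t)/(-j + 6*t)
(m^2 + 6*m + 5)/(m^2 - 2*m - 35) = (m + 1)/(m - 7)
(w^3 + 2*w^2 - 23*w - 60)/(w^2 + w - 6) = (w^2 - w - 20)/(w - 2)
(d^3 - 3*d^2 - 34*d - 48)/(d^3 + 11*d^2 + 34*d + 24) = (d^3 - 3*d^2 - 34*d - 48)/(d^3 + 11*d^2 + 34*d + 24)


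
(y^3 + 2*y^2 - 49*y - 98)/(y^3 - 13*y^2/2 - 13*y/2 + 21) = 2*(y + 7)/(2*y - 3)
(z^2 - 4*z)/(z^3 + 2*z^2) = (z - 4)/(z*(z + 2))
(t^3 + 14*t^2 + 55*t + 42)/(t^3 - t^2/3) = 3*(t^3 + 14*t^2 + 55*t + 42)/(t^2*(3*t - 1))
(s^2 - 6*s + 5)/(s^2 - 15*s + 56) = (s^2 - 6*s + 5)/(s^2 - 15*s + 56)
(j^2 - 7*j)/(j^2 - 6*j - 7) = j/(j + 1)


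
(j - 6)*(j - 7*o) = j^2 - 7*j*o - 6*j + 42*o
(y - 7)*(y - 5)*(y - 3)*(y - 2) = y^4 - 17*y^3 + 101*y^2 - 247*y + 210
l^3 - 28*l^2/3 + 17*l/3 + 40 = (l - 8)*(l - 3)*(l + 5/3)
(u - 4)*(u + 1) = u^2 - 3*u - 4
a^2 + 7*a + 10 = (a + 2)*(a + 5)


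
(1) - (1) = 0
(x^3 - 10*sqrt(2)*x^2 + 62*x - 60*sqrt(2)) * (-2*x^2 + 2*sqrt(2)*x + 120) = -2*x^5 + 22*sqrt(2)*x^4 - 44*x^3 - 956*sqrt(2)*x^2 + 7200*x - 7200*sqrt(2)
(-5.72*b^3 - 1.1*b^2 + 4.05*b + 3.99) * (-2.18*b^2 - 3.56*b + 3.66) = 12.4696*b^5 + 22.7612*b^4 - 25.8482*b^3 - 27.1422*b^2 + 0.618599999999999*b + 14.6034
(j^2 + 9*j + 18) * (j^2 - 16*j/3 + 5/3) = j^4 + 11*j^3/3 - 85*j^2/3 - 81*j + 30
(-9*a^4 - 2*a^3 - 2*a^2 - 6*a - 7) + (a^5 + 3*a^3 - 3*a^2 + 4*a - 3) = a^5 - 9*a^4 + a^3 - 5*a^2 - 2*a - 10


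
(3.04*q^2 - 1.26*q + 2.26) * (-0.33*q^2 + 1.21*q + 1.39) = -1.0032*q^4 + 4.0942*q^3 + 1.9552*q^2 + 0.9832*q + 3.1414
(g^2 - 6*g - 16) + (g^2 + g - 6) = 2*g^2 - 5*g - 22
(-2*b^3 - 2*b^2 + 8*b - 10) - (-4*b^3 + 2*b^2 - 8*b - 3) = 2*b^3 - 4*b^2 + 16*b - 7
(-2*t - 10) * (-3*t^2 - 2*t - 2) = 6*t^3 + 34*t^2 + 24*t + 20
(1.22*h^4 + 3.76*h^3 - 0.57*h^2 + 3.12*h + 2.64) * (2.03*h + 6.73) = 2.4766*h^5 + 15.8434*h^4 + 24.1477*h^3 + 2.4975*h^2 + 26.3568*h + 17.7672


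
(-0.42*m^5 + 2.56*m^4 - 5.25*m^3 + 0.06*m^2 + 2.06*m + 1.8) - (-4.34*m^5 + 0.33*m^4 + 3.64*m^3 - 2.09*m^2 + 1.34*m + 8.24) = 3.92*m^5 + 2.23*m^4 - 8.89*m^3 + 2.15*m^2 + 0.72*m - 6.44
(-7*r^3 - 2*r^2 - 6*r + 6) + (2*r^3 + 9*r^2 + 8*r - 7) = -5*r^3 + 7*r^2 + 2*r - 1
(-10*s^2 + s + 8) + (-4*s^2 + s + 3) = -14*s^2 + 2*s + 11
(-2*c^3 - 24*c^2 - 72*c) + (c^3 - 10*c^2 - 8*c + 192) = -c^3 - 34*c^2 - 80*c + 192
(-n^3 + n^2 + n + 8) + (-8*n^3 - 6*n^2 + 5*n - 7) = -9*n^3 - 5*n^2 + 6*n + 1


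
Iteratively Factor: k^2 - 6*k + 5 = (k - 5)*(k - 1)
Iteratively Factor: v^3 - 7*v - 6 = (v + 1)*(v^2 - v - 6) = (v + 1)*(v + 2)*(v - 3)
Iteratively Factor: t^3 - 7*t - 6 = (t - 3)*(t^2 + 3*t + 2) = (t - 3)*(t + 1)*(t + 2)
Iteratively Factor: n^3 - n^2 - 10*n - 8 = (n + 1)*(n^2 - 2*n - 8) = (n - 4)*(n + 1)*(n + 2)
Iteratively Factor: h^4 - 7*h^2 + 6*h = (h - 1)*(h^3 + h^2 - 6*h) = (h - 1)*(h + 3)*(h^2 - 2*h) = (h - 2)*(h - 1)*(h + 3)*(h)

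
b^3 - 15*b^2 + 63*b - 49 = (b - 7)^2*(b - 1)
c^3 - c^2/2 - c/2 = c*(c - 1)*(c + 1/2)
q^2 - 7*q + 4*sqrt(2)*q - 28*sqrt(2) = (q - 7)*(q + 4*sqrt(2))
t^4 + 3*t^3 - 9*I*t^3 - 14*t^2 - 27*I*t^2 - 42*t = t*(t + 3)*(t - 7*I)*(t - 2*I)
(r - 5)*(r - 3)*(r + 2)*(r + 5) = r^4 - r^3 - 31*r^2 + 25*r + 150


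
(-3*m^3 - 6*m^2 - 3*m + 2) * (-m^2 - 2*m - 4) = 3*m^5 + 12*m^4 + 27*m^3 + 28*m^2 + 8*m - 8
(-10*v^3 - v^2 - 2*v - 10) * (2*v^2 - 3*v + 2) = -20*v^5 + 28*v^4 - 21*v^3 - 16*v^2 + 26*v - 20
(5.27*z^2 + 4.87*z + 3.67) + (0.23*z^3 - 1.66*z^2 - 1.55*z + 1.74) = 0.23*z^3 + 3.61*z^2 + 3.32*z + 5.41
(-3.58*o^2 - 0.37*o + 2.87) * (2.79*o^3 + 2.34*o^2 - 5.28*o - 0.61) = -9.9882*o^5 - 9.4095*o^4 + 26.0439*o^3 + 10.8532*o^2 - 14.9279*o - 1.7507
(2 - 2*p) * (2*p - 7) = -4*p^2 + 18*p - 14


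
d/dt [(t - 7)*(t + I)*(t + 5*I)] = 3*t^2 + t*(-14 + 12*I) - 5 - 42*I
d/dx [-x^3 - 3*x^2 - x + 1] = -3*x^2 - 6*x - 1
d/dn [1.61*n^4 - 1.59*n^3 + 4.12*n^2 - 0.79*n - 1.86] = 6.44*n^3 - 4.77*n^2 + 8.24*n - 0.79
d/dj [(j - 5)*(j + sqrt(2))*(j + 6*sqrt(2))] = 3*j^2 - 10*j + 14*sqrt(2)*j - 35*sqrt(2) + 12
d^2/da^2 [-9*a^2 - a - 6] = -18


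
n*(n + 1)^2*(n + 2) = n^4 + 4*n^3 + 5*n^2 + 2*n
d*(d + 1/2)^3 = d^4 + 3*d^3/2 + 3*d^2/4 + d/8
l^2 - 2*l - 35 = (l - 7)*(l + 5)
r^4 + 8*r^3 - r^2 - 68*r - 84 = (r - 3)*(r + 2)^2*(r + 7)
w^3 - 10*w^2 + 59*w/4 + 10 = (w - 8)*(w - 5/2)*(w + 1/2)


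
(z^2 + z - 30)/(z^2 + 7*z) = (z^2 + z - 30)/(z*(z + 7))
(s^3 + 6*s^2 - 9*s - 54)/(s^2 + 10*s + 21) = (s^2 + 3*s - 18)/(s + 7)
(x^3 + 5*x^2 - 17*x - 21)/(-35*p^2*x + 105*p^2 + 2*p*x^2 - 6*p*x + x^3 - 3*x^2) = (x^2 + 8*x + 7)/(-35*p^2 + 2*p*x + x^2)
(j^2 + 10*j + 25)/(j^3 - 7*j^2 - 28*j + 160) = (j + 5)/(j^2 - 12*j + 32)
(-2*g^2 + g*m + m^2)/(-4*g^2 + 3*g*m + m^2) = (2*g + m)/(4*g + m)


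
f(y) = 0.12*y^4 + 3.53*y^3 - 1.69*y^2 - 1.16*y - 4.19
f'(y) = 0.48*y^3 + 10.59*y^2 - 3.38*y - 1.16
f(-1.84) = -28.39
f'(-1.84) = 37.92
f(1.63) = 5.56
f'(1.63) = 23.55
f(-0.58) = -4.76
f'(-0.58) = 4.27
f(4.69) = 375.42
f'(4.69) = 265.44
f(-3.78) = -190.11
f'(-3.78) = 137.01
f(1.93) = 14.32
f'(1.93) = 35.21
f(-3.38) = -140.22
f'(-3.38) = 112.71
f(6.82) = 1288.67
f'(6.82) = 620.62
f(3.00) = 82.15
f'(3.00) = 96.97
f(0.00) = -4.19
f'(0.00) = -1.16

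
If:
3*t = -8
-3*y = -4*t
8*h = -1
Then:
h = -1/8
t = -8/3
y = -32/9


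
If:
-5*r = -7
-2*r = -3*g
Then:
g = 14/15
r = 7/5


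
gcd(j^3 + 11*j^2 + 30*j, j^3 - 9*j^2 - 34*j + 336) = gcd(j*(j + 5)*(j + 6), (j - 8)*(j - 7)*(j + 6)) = j + 6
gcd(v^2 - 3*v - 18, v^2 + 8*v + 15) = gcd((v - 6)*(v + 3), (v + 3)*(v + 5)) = v + 3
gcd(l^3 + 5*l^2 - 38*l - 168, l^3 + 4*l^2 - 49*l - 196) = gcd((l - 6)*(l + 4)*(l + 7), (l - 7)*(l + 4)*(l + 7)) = l^2 + 11*l + 28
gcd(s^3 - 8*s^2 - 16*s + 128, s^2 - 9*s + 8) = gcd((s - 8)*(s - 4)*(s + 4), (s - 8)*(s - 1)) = s - 8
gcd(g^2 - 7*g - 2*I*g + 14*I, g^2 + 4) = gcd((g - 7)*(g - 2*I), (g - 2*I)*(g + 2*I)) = g - 2*I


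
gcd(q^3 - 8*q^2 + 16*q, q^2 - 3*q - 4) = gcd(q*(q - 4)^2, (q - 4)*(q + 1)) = q - 4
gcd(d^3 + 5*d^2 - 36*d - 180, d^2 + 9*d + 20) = d + 5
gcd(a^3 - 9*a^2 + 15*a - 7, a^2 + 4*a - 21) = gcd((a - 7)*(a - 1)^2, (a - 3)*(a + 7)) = 1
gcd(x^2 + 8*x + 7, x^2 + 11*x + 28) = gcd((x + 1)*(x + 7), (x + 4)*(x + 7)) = x + 7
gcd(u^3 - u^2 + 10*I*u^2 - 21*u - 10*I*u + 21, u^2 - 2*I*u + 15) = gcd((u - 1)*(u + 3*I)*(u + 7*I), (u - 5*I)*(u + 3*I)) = u + 3*I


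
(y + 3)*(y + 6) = y^2 + 9*y + 18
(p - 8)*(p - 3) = p^2 - 11*p + 24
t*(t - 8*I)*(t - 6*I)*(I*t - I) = I*t^4 + 14*t^3 - I*t^3 - 14*t^2 - 48*I*t^2 + 48*I*t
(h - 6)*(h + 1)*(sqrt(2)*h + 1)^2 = 2*h^4 - 10*h^3 + 2*sqrt(2)*h^3 - 10*sqrt(2)*h^2 - 11*h^2 - 12*sqrt(2)*h - 5*h - 6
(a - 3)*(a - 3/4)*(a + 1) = a^3 - 11*a^2/4 - 3*a/2 + 9/4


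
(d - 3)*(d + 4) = d^2 + d - 12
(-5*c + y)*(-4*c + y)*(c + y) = 20*c^3 + 11*c^2*y - 8*c*y^2 + y^3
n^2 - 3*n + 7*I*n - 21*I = (n - 3)*(n + 7*I)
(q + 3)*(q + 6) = q^2 + 9*q + 18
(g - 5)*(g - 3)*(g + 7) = g^3 - g^2 - 41*g + 105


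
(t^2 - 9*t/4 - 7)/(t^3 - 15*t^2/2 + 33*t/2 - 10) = (4*t + 7)/(2*(2*t^2 - 7*t + 5))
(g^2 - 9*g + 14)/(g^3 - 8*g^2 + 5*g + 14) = 1/(g + 1)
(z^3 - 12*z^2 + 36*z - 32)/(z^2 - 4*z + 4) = z - 8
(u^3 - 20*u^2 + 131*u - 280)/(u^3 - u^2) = (u^3 - 20*u^2 + 131*u - 280)/(u^2*(u - 1))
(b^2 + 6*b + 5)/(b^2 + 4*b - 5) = (b + 1)/(b - 1)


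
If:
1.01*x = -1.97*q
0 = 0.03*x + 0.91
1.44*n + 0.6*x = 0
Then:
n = 12.64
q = 15.55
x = -30.33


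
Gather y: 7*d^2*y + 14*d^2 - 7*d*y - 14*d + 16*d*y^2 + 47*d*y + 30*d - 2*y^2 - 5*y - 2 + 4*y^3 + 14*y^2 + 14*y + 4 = 14*d^2 + 16*d + 4*y^3 + y^2*(16*d + 12) + y*(7*d^2 + 40*d + 9) + 2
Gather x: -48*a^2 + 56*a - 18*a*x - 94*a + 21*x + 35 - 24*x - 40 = -48*a^2 - 38*a + x*(-18*a - 3) - 5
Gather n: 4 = 4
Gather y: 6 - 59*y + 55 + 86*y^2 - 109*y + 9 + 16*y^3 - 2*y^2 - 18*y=16*y^3 + 84*y^2 - 186*y + 70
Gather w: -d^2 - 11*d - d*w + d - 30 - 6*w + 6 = -d^2 - 10*d + w*(-d - 6) - 24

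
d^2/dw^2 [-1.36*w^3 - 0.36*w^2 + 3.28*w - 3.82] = -8.16*w - 0.72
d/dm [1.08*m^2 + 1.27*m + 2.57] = 2.16*m + 1.27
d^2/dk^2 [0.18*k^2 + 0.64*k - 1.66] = 0.360000000000000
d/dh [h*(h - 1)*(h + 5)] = 3*h^2 + 8*h - 5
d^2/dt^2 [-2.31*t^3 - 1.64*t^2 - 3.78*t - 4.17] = -13.86*t - 3.28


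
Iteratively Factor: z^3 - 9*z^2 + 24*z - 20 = (z - 5)*(z^2 - 4*z + 4) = (z - 5)*(z - 2)*(z - 2)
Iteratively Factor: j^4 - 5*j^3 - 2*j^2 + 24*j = (j - 4)*(j^3 - j^2 - 6*j) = (j - 4)*(j + 2)*(j^2 - 3*j) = j*(j - 4)*(j + 2)*(j - 3)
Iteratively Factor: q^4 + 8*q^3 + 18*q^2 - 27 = (q + 3)*(q^3 + 5*q^2 + 3*q - 9) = (q + 3)^2*(q^2 + 2*q - 3) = (q - 1)*(q + 3)^2*(q + 3)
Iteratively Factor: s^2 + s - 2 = (s + 2)*(s - 1)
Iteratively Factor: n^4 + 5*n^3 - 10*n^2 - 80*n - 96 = (n + 3)*(n^3 + 2*n^2 - 16*n - 32) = (n + 2)*(n + 3)*(n^2 - 16) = (n - 4)*(n + 2)*(n + 3)*(n + 4)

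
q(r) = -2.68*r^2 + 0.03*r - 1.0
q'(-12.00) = 64.35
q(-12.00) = -387.28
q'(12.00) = -64.29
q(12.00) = -386.56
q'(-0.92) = 4.96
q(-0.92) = -3.30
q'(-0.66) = 3.57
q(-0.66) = -2.19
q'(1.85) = -9.89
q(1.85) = -10.12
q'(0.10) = -0.51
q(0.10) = -1.02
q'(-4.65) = 24.95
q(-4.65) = -59.09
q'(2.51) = -13.42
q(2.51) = -17.81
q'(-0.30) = 1.64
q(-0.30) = -1.25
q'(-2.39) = 12.84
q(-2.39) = -16.38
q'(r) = 0.03 - 5.36*r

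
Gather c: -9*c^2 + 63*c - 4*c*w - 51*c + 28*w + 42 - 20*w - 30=-9*c^2 + c*(12 - 4*w) + 8*w + 12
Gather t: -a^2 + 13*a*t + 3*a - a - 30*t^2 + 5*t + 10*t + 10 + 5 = -a^2 + 2*a - 30*t^2 + t*(13*a + 15) + 15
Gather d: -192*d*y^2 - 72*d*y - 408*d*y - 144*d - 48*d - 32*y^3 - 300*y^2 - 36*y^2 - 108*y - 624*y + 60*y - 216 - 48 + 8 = d*(-192*y^2 - 480*y - 192) - 32*y^3 - 336*y^2 - 672*y - 256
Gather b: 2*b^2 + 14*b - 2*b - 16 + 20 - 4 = 2*b^2 + 12*b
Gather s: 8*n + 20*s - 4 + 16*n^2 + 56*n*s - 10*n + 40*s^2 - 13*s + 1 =16*n^2 - 2*n + 40*s^2 + s*(56*n + 7) - 3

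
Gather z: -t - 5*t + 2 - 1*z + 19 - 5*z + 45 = -6*t - 6*z + 66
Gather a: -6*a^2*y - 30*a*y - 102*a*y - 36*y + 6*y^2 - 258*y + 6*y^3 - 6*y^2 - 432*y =-6*a^2*y - 132*a*y + 6*y^3 - 726*y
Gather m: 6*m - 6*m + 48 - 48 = 0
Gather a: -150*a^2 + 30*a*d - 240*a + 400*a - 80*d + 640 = -150*a^2 + a*(30*d + 160) - 80*d + 640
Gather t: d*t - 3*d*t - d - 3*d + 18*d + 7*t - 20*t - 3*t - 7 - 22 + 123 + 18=14*d + t*(-2*d - 16) + 112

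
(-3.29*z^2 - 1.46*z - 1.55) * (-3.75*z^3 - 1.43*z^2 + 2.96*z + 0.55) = 12.3375*z^5 + 10.1797*z^4 - 1.8381*z^3 - 3.9146*z^2 - 5.391*z - 0.8525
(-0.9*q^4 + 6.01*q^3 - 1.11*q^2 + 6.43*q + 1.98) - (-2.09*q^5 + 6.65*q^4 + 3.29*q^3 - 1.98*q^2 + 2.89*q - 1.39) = 2.09*q^5 - 7.55*q^4 + 2.72*q^3 + 0.87*q^2 + 3.54*q + 3.37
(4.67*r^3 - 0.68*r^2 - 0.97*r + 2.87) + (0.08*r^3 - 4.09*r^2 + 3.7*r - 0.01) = 4.75*r^3 - 4.77*r^2 + 2.73*r + 2.86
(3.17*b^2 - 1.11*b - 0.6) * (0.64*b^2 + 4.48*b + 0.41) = 2.0288*b^4 + 13.4912*b^3 - 4.0571*b^2 - 3.1431*b - 0.246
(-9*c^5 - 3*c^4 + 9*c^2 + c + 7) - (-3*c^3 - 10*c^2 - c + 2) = -9*c^5 - 3*c^4 + 3*c^3 + 19*c^2 + 2*c + 5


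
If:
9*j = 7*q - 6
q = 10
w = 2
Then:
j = 64/9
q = 10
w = 2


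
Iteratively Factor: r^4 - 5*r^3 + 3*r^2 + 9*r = (r - 3)*(r^3 - 2*r^2 - 3*r) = r*(r - 3)*(r^2 - 2*r - 3) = r*(r - 3)*(r + 1)*(r - 3)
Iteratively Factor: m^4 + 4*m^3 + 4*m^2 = (m + 2)*(m^3 + 2*m^2) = (m + 2)^2*(m^2) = m*(m + 2)^2*(m)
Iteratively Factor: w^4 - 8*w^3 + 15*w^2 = (w - 5)*(w^3 - 3*w^2) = w*(w - 5)*(w^2 - 3*w) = w^2*(w - 5)*(w - 3)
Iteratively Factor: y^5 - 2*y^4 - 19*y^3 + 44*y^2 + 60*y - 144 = (y - 3)*(y^4 + y^3 - 16*y^2 - 4*y + 48) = (y - 3)*(y + 4)*(y^3 - 3*y^2 - 4*y + 12) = (y - 3)*(y + 2)*(y + 4)*(y^2 - 5*y + 6) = (y - 3)^2*(y + 2)*(y + 4)*(y - 2)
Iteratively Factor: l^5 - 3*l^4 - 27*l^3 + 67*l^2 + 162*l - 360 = (l + 3)*(l^4 - 6*l^3 - 9*l^2 + 94*l - 120) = (l - 5)*(l + 3)*(l^3 - l^2 - 14*l + 24) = (l - 5)*(l - 2)*(l + 3)*(l^2 + l - 12) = (l - 5)*(l - 2)*(l + 3)*(l + 4)*(l - 3)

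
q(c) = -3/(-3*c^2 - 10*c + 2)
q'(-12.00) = 0.00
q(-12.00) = 0.01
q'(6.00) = -0.00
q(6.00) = 0.02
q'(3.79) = -0.02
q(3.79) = 0.04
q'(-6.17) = 0.03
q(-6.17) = 0.06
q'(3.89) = -0.01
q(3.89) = 0.04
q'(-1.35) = -0.06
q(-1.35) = -0.30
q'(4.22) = -0.01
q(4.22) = 0.03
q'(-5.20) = 0.09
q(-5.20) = 0.11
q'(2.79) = -0.03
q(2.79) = 0.06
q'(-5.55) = 0.06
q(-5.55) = 0.09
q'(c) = -3*(6*c + 10)/(-3*c^2 - 10*c + 2)^2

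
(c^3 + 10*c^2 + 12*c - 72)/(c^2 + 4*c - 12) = c + 6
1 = 1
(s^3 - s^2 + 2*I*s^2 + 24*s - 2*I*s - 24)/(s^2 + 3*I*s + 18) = (s^2 - s*(1 + 4*I) + 4*I)/(s - 3*I)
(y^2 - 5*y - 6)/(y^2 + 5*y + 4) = (y - 6)/(y + 4)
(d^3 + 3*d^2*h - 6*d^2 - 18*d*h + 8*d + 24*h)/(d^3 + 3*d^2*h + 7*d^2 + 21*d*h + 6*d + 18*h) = (d^2 - 6*d + 8)/(d^2 + 7*d + 6)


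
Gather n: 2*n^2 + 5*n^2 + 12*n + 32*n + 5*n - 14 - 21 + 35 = 7*n^2 + 49*n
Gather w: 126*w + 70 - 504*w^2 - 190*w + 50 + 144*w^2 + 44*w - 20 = -360*w^2 - 20*w + 100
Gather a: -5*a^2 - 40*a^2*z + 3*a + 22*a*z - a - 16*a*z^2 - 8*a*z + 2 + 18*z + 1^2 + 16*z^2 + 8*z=a^2*(-40*z - 5) + a*(-16*z^2 + 14*z + 2) + 16*z^2 + 26*z + 3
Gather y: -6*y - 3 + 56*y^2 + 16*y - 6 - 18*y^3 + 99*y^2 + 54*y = -18*y^3 + 155*y^2 + 64*y - 9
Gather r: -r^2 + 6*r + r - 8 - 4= -r^2 + 7*r - 12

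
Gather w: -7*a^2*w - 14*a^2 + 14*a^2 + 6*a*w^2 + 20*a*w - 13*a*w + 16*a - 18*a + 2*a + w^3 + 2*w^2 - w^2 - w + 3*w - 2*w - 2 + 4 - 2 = w^3 + w^2*(6*a + 1) + w*(-7*a^2 + 7*a)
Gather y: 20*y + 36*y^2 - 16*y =36*y^2 + 4*y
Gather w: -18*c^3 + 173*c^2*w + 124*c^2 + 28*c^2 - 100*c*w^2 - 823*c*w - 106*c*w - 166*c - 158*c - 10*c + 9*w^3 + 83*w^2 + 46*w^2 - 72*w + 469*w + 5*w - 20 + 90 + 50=-18*c^3 + 152*c^2 - 334*c + 9*w^3 + w^2*(129 - 100*c) + w*(173*c^2 - 929*c + 402) + 120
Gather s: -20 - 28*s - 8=-28*s - 28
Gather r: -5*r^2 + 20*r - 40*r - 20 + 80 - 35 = -5*r^2 - 20*r + 25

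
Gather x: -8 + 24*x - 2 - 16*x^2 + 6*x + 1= -16*x^2 + 30*x - 9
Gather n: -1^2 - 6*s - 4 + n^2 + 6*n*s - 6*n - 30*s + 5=n^2 + n*(6*s - 6) - 36*s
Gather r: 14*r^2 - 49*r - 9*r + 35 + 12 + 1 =14*r^2 - 58*r + 48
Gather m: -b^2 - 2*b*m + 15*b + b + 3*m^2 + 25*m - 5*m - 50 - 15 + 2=-b^2 + 16*b + 3*m^2 + m*(20 - 2*b) - 63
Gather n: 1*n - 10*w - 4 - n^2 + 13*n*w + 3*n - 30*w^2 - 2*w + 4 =-n^2 + n*(13*w + 4) - 30*w^2 - 12*w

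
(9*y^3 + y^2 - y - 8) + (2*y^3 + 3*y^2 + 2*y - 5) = 11*y^3 + 4*y^2 + y - 13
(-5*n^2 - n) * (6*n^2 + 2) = -30*n^4 - 6*n^3 - 10*n^2 - 2*n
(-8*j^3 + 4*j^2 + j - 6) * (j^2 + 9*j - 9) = -8*j^5 - 68*j^4 + 109*j^3 - 33*j^2 - 63*j + 54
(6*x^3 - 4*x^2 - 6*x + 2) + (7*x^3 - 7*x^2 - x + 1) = 13*x^3 - 11*x^2 - 7*x + 3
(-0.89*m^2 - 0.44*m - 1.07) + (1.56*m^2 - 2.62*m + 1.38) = 0.67*m^2 - 3.06*m + 0.31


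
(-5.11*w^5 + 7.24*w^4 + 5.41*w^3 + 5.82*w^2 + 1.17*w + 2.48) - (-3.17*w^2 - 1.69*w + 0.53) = -5.11*w^5 + 7.24*w^4 + 5.41*w^3 + 8.99*w^2 + 2.86*w + 1.95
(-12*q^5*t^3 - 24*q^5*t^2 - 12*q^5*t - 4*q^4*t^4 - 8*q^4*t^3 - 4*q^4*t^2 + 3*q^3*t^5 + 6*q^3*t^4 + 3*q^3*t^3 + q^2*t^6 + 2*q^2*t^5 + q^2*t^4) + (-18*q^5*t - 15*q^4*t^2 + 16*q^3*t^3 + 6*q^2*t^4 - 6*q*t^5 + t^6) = -12*q^5*t^3 - 24*q^5*t^2 - 30*q^5*t - 4*q^4*t^4 - 8*q^4*t^3 - 19*q^4*t^2 + 3*q^3*t^5 + 6*q^3*t^4 + 19*q^3*t^3 + q^2*t^6 + 2*q^2*t^5 + 7*q^2*t^4 - 6*q*t^5 + t^6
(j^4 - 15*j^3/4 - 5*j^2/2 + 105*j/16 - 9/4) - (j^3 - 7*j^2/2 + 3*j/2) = j^4 - 19*j^3/4 + j^2 + 81*j/16 - 9/4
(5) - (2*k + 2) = 3 - 2*k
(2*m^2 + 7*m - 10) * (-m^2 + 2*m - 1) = -2*m^4 - 3*m^3 + 22*m^2 - 27*m + 10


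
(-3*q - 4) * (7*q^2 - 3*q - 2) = -21*q^3 - 19*q^2 + 18*q + 8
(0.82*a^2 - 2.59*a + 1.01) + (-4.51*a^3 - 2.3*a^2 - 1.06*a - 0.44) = -4.51*a^3 - 1.48*a^2 - 3.65*a + 0.57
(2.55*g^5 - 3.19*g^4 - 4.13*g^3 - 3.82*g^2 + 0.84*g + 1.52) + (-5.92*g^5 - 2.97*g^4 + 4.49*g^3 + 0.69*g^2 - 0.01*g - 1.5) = -3.37*g^5 - 6.16*g^4 + 0.36*g^3 - 3.13*g^2 + 0.83*g + 0.02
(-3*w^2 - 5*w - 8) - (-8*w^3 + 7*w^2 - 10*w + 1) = 8*w^3 - 10*w^2 + 5*w - 9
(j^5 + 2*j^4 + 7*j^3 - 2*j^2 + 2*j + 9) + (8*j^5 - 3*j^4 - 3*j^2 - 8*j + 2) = 9*j^5 - j^4 + 7*j^3 - 5*j^2 - 6*j + 11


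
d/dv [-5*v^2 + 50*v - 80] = 50 - 10*v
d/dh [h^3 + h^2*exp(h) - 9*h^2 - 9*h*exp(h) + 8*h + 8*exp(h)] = h^2*exp(h) + 3*h^2 - 7*h*exp(h) - 18*h - exp(h) + 8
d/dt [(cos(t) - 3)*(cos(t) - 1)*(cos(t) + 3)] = (-3*cos(t)^2 + 2*cos(t) + 9)*sin(t)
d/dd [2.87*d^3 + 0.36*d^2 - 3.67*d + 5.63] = 8.61*d^2 + 0.72*d - 3.67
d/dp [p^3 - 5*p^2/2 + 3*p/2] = 3*p^2 - 5*p + 3/2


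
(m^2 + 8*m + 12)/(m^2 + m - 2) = (m + 6)/(m - 1)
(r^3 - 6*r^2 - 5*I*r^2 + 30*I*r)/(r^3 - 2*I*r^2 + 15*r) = (r - 6)/(r + 3*I)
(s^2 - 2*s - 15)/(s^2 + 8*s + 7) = (s^2 - 2*s - 15)/(s^2 + 8*s + 7)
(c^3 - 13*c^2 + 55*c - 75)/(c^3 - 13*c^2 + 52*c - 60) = (c^2 - 8*c + 15)/(c^2 - 8*c + 12)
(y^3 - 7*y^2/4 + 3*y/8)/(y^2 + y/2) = (8*y^2 - 14*y + 3)/(4*(2*y + 1))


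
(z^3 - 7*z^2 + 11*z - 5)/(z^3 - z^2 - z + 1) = (z - 5)/(z + 1)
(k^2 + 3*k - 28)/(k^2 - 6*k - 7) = (-k^2 - 3*k + 28)/(-k^2 + 6*k + 7)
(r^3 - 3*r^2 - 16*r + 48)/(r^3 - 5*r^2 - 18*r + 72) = (r - 4)/(r - 6)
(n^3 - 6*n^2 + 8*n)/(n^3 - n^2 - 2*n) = (n - 4)/(n + 1)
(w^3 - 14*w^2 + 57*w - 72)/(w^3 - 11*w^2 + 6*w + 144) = (w^2 - 6*w + 9)/(w^2 - 3*w - 18)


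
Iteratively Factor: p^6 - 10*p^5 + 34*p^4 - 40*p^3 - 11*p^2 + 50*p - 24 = (p + 1)*(p^5 - 11*p^4 + 45*p^3 - 85*p^2 + 74*p - 24) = (p - 4)*(p + 1)*(p^4 - 7*p^3 + 17*p^2 - 17*p + 6) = (p - 4)*(p - 1)*(p + 1)*(p^3 - 6*p^2 + 11*p - 6) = (p - 4)*(p - 3)*(p - 1)*(p + 1)*(p^2 - 3*p + 2) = (p - 4)*(p - 3)*(p - 1)^2*(p + 1)*(p - 2)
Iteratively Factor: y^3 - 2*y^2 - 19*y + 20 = (y + 4)*(y^2 - 6*y + 5) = (y - 5)*(y + 4)*(y - 1)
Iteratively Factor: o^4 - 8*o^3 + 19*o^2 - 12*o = (o - 4)*(o^3 - 4*o^2 + 3*o) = (o - 4)*(o - 1)*(o^2 - 3*o) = o*(o - 4)*(o - 1)*(o - 3)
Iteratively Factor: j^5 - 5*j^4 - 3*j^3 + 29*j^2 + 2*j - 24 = (j - 3)*(j^4 - 2*j^3 - 9*j^2 + 2*j + 8) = (j - 3)*(j - 1)*(j^3 - j^2 - 10*j - 8) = (j - 3)*(j - 1)*(j + 2)*(j^2 - 3*j - 4) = (j - 3)*(j - 1)*(j + 1)*(j + 2)*(j - 4)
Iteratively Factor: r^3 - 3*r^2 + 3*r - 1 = (r - 1)*(r^2 - 2*r + 1) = (r - 1)^2*(r - 1)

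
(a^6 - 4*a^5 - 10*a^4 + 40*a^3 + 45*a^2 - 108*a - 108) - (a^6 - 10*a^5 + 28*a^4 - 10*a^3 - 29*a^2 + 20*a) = 6*a^5 - 38*a^4 + 50*a^3 + 74*a^2 - 128*a - 108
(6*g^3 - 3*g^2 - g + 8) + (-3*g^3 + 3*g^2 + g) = 3*g^3 + 8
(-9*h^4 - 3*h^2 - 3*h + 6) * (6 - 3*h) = 27*h^5 - 54*h^4 + 9*h^3 - 9*h^2 - 36*h + 36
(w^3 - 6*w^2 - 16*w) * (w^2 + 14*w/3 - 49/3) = w^5 - 4*w^4/3 - 181*w^3/3 + 70*w^2/3 + 784*w/3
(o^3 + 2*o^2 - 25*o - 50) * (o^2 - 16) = o^5 + 2*o^4 - 41*o^3 - 82*o^2 + 400*o + 800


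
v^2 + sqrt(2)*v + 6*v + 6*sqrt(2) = (v + 6)*(v + sqrt(2))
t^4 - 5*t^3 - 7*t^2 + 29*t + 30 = (t - 5)*(t - 3)*(t + 1)*(t + 2)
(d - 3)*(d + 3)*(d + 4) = d^3 + 4*d^2 - 9*d - 36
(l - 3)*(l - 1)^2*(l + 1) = l^4 - 4*l^3 + 2*l^2 + 4*l - 3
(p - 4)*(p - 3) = p^2 - 7*p + 12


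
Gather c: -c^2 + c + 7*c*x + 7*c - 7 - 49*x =-c^2 + c*(7*x + 8) - 49*x - 7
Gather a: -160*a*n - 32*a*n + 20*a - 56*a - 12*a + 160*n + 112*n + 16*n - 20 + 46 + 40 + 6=a*(-192*n - 48) + 288*n + 72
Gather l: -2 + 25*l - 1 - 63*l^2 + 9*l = -63*l^2 + 34*l - 3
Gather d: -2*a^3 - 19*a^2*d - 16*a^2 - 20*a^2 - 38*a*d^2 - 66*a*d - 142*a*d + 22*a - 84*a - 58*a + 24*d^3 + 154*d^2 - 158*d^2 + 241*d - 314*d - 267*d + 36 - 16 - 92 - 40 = -2*a^3 - 36*a^2 - 120*a + 24*d^3 + d^2*(-38*a - 4) + d*(-19*a^2 - 208*a - 340) - 112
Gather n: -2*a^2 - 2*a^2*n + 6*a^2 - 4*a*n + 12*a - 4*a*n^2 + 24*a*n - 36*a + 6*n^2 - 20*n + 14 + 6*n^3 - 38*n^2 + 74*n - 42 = 4*a^2 - 24*a + 6*n^3 + n^2*(-4*a - 32) + n*(-2*a^2 + 20*a + 54) - 28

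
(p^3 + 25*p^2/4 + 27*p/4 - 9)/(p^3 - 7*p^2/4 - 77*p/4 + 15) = (p + 3)/(p - 5)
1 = 1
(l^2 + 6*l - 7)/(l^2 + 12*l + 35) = (l - 1)/(l + 5)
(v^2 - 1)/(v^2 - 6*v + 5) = (v + 1)/(v - 5)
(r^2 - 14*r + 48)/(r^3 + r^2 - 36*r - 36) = (r - 8)/(r^2 + 7*r + 6)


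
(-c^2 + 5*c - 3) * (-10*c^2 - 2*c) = 10*c^4 - 48*c^3 + 20*c^2 + 6*c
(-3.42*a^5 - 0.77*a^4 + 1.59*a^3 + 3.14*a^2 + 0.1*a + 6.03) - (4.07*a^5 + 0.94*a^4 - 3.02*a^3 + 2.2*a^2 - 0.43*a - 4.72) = -7.49*a^5 - 1.71*a^4 + 4.61*a^3 + 0.94*a^2 + 0.53*a + 10.75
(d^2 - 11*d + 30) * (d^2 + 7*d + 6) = d^4 - 4*d^3 - 41*d^2 + 144*d + 180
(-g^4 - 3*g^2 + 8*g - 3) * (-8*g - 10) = 8*g^5 + 10*g^4 + 24*g^3 - 34*g^2 - 56*g + 30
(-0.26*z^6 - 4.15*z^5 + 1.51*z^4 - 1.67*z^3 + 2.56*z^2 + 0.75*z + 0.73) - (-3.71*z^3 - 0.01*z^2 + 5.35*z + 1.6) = -0.26*z^6 - 4.15*z^5 + 1.51*z^4 + 2.04*z^3 + 2.57*z^2 - 4.6*z - 0.87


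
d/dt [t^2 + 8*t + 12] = 2*t + 8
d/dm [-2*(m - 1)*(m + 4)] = -4*m - 6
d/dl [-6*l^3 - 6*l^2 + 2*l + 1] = -18*l^2 - 12*l + 2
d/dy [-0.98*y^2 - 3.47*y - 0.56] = -1.96*y - 3.47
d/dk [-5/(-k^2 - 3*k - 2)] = 5*(-2*k - 3)/(k^2 + 3*k + 2)^2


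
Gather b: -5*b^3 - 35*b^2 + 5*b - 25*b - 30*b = -5*b^3 - 35*b^2 - 50*b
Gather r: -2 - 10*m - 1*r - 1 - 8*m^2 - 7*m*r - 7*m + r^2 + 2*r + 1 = -8*m^2 - 17*m + r^2 + r*(1 - 7*m) - 2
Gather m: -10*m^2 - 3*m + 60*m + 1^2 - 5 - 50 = -10*m^2 + 57*m - 54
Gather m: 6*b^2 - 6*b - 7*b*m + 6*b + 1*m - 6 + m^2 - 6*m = 6*b^2 + m^2 + m*(-7*b - 5) - 6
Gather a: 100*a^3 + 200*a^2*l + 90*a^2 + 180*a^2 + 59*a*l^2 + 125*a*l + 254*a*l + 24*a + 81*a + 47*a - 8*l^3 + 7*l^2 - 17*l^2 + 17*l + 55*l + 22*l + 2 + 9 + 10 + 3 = 100*a^3 + a^2*(200*l + 270) + a*(59*l^2 + 379*l + 152) - 8*l^3 - 10*l^2 + 94*l + 24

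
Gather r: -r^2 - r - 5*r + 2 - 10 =-r^2 - 6*r - 8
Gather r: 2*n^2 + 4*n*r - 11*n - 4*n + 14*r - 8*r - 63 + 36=2*n^2 - 15*n + r*(4*n + 6) - 27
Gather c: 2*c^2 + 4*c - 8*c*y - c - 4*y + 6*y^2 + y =2*c^2 + c*(3 - 8*y) + 6*y^2 - 3*y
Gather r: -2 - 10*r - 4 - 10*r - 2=-20*r - 8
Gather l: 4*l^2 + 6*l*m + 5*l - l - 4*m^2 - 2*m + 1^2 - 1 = 4*l^2 + l*(6*m + 4) - 4*m^2 - 2*m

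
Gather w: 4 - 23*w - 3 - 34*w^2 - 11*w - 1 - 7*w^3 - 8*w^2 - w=-7*w^3 - 42*w^2 - 35*w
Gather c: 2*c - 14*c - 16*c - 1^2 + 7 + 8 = 14 - 28*c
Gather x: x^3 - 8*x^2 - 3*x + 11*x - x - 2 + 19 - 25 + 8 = x^3 - 8*x^2 + 7*x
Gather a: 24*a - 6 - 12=24*a - 18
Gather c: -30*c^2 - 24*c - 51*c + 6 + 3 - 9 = -30*c^2 - 75*c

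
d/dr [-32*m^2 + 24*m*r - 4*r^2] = 24*m - 8*r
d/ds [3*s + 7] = 3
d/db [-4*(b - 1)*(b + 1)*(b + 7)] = -12*b^2 - 56*b + 4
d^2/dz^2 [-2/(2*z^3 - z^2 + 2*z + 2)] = 4*((6*z - 1)*(2*z^3 - z^2 + 2*z + 2) - 4*(3*z^2 - z + 1)^2)/(2*z^3 - z^2 + 2*z + 2)^3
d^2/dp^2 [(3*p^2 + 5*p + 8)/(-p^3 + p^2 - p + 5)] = 2*(-3*p^6 - 15*p^5 - 24*p^4 - 44*p^3 - 153*p^2 - 21*p - 68)/(p^9 - 3*p^8 + 6*p^7 - 22*p^6 + 36*p^5 - 48*p^4 + 106*p^3 - 90*p^2 + 75*p - 125)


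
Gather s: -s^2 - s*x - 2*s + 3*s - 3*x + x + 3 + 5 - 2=-s^2 + s*(1 - x) - 2*x + 6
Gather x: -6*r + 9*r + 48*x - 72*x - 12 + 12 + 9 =3*r - 24*x + 9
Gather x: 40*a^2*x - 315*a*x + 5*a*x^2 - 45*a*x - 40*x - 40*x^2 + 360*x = x^2*(5*a - 40) + x*(40*a^2 - 360*a + 320)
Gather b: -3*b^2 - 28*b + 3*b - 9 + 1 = -3*b^2 - 25*b - 8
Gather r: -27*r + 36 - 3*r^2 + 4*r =-3*r^2 - 23*r + 36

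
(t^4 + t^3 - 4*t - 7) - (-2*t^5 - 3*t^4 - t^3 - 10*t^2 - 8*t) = 2*t^5 + 4*t^4 + 2*t^3 + 10*t^2 + 4*t - 7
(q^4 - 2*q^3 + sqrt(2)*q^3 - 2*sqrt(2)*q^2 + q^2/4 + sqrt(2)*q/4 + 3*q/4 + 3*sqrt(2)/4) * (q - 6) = q^5 - 8*q^4 + sqrt(2)*q^4 - 8*sqrt(2)*q^3 + 49*q^3/4 - 3*q^2/4 + 49*sqrt(2)*q^2/4 - 9*q/2 - 3*sqrt(2)*q/4 - 9*sqrt(2)/2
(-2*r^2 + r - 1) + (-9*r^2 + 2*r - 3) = -11*r^2 + 3*r - 4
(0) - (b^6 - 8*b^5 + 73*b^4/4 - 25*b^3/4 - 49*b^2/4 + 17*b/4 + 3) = -b^6 + 8*b^5 - 73*b^4/4 + 25*b^3/4 + 49*b^2/4 - 17*b/4 - 3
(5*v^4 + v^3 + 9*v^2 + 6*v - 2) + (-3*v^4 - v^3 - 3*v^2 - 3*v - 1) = 2*v^4 + 6*v^2 + 3*v - 3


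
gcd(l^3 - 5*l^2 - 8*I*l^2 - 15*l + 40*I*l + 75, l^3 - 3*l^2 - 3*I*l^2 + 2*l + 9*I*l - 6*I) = l - 3*I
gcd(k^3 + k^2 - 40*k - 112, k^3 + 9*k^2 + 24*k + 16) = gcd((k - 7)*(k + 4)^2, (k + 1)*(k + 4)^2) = k^2 + 8*k + 16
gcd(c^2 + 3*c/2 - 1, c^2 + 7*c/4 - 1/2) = c + 2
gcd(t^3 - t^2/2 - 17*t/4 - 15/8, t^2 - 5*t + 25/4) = t - 5/2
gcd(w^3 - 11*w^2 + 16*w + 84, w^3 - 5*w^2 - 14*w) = w^2 - 5*w - 14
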